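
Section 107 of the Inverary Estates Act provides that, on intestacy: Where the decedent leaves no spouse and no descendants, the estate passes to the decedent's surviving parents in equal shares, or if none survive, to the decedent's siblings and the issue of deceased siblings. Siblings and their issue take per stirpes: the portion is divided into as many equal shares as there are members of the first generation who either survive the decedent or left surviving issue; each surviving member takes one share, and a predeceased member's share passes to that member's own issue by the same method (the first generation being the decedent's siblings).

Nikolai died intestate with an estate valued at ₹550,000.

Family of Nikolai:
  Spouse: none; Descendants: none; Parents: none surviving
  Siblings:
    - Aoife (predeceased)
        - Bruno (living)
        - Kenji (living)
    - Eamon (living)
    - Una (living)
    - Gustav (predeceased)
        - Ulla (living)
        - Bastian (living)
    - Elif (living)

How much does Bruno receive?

Bruno receives ₹55,000.

The entire ₹550,000 passes to the siblings and their issue.
That amount (₹550,000) is divided into 5 shares of ₹110,000: Eamon, Una, and Elif each take ₹110,000; Aoife's ₹110,000 share passes to Aoife's issue; Gustav's ₹110,000 share passes to Gustav's issue.
Aoife's share (₹110,000) is divided into 2 shares of ₹55,000: Bruno and Kenji each take ₹55,000.
Gustav's share (₹110,000) is divided into 2 shares of ₹55,000: Ulla and Bastian each take ₹55,000.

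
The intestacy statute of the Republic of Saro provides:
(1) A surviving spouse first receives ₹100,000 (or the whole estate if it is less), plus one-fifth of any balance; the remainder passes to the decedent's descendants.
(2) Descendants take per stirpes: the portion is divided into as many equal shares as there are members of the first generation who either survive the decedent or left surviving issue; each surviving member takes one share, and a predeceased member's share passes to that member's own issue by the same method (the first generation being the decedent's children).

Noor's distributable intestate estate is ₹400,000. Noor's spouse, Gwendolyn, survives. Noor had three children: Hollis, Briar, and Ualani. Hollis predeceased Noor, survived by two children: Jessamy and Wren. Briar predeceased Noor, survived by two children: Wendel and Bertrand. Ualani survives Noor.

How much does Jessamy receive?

Gwendolyn first takes ₹100,000, leaving a balance of ₹300,000. Gwendolyn then takes one-fifth of the balance (₹60,000), for a total of ₹160,000. The remaining ₹240,000 passes to the descendants.
The descendants' portion (₹240,000) is divided into 3 shares of ₹80,000: Ualani takes ₹80,000; Hollis's ₹80,000 share passes to Hollis's issue; Briar's ₹80,000 share passes to Briar's issue.
Hollis's share (₹80,000) is divided into 2 shares of ₹40,000: Jessamy and Wren each take ₹40,000.
Briar's share (₹80,000) is divided into 2 shares of ₹40,000: Wendel and Bertrand each take ₹40,000.

Jessamy receives ₹40,000.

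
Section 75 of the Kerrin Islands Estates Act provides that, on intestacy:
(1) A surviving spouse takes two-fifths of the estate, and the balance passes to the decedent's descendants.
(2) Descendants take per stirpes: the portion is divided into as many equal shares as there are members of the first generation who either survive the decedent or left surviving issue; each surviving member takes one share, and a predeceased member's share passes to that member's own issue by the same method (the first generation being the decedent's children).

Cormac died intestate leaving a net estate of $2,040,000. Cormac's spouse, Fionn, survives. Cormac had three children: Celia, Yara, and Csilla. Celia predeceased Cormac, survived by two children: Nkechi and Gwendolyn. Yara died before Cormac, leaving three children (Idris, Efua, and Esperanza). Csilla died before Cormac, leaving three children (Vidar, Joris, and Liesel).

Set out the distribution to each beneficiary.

Fionn: $816,000; Nkechi: $204,000; Gwendolyn: $204,000; Idris: $136,000; Efua: $136,000; Esperanza: $136,000; Vidar: $136,000; Joris: $136,000; Liesel: $136,000

Fionn takes two-fifths of $2,040,000 = $816,000. The remaining $1,224,000 passes to the descendants.
The descendants' portion ($1,224,000) is divided into 3 shares of $408,000: Celia's $408,000 share passes to Celia's issue; Yara's $408,000 share passes to Yara's issue; Csilla's $408,000 share passes to Csilla's issue.
Celia's share ($408,000) is divided into 2 shares of $204,000: Nkechi and Gwendolyn each take $204,000.
Yara's share ($408,000) is divided into 3 shares of $136,000: Idris, Efua, and Esperanza each take $136,000.
Csilla's share ($408,000) is divided into 3 shares of $136,000: Vidar, Joris, and Liesel each take $136,000.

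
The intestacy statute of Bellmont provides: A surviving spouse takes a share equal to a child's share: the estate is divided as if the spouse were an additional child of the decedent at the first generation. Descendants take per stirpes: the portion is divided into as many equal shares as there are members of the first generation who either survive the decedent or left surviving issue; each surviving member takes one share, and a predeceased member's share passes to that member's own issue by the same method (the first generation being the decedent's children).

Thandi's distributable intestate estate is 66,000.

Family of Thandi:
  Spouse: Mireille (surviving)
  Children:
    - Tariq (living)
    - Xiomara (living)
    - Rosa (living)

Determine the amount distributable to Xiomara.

Xiomara receives 16,500.

The spouse counts as an additional share at the children's level, so there are 4 primary shares of 16,500. Mireille takes one such share (16,500).
The children's combined portion (49,500) is divided into 3 shares of 16,500: Tariq, Xiomara, and Rosa each take 16,500.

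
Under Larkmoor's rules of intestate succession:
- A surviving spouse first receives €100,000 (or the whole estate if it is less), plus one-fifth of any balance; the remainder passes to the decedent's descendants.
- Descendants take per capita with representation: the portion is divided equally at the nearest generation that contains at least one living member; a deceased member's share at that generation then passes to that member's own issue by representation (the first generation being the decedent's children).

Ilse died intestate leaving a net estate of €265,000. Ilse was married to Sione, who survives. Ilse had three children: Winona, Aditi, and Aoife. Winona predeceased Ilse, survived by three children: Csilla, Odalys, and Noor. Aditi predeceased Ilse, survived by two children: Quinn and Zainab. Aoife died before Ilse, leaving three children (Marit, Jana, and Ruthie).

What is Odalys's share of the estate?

Sione first takes €100,000, leaving a balance of €165,000. Sione then takes one-fifth of the balance (€33,000), for a total of €133,000. The remaining €132,000 passes to the descendants.
No child survives, so the initial division is made at the grandchildren's generation.
The descendants' portion (€132,000) is divided into 8 shares of €16,500: Csilla, Odalys, Noor, Quinn, Zainab, Marit, Jana, and Ruthie each take €16,500.

Odalys receives €16,500.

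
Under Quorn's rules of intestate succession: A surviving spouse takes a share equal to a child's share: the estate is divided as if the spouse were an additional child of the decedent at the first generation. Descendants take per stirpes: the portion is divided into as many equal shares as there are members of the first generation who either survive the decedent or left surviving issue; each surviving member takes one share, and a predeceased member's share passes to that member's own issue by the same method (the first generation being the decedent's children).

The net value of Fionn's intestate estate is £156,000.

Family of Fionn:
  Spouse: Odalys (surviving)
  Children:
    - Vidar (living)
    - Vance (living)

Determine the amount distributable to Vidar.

The spouse counts as an additional share at the children's level, so there are 3 primary shares of £52,000. Odalys takes one such share (£52,000).
The children's combined portion (£104,000) is divided into 2 shares of £52,000: Vidar and Vance each take £52,000.

Vidar receives £52,000.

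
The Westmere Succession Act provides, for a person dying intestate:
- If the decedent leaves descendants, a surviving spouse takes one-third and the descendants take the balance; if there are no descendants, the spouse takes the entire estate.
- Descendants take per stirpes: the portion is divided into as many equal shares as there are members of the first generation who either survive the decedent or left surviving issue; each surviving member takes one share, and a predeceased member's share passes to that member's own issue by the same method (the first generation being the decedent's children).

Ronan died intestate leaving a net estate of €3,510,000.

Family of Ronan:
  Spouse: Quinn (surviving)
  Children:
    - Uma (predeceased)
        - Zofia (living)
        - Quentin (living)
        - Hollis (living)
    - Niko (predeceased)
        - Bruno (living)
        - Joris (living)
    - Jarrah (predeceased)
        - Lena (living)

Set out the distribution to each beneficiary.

Quinn: €1,170,000; Zofia: €260,000; Quentin: €260,000; Hollis: €260,000; Bruno: €390,000; Joris: €390,000; Lena: €780,000

Quinn takes one-third of €3,510,000 = €1,170,000. The remaining €2,340,000 passes to the descendants.
The descendants' portion (€2,340,000) is divided into 3 shares of €780,000: Uma's €780,000 share passes to Uma's issue; Niko's €780,000 share passes to Niko's issue; Jarrah's €780,000 share passes to Jarrah's issue.
Uma's share (€780,000) is divided into 3 shares of €260,000: Zofia, Quentin, and Hollis each take €260,000.
Niko's share (€780,000) is divided into 2 shares of €390,000: Bruno and Joris each take €390,000.
Jarrah's share (€780,000) passes entirely to Lena.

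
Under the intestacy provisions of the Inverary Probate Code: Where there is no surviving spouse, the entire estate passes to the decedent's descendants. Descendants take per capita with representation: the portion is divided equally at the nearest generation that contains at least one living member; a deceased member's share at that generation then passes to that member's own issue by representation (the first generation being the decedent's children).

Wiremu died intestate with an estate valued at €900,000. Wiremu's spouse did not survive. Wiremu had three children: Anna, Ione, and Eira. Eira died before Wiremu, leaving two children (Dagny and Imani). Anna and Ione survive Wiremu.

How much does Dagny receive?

Dagny receives €150,000.

The entire €900,000 passes to the descendants.
That amount (€900,000) is divided into 3 shares of €300,000: Anna and Ione each take €300,000; Eira's €300,000 share passes to Eira's issue.
Eira's share (€300,000) is divided into 2 shares of €150,000: Dagny and Imani each take €150,000.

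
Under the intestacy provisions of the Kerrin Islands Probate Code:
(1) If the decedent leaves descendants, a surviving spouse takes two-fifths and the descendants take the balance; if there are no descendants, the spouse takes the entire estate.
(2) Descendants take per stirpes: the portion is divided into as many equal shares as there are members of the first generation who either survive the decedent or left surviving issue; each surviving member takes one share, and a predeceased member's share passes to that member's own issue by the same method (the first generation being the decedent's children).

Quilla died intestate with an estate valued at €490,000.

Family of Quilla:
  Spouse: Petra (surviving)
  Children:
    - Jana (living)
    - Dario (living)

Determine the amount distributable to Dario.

Petra takes two-fifths of €490,000 = €196,000. The remaining €294,000 passes to the descendants.
The descendants' portion (€294,000) is divided into 2 shares of €147,000: Jana and Dario each take €147,000.

Dario receives €147,000.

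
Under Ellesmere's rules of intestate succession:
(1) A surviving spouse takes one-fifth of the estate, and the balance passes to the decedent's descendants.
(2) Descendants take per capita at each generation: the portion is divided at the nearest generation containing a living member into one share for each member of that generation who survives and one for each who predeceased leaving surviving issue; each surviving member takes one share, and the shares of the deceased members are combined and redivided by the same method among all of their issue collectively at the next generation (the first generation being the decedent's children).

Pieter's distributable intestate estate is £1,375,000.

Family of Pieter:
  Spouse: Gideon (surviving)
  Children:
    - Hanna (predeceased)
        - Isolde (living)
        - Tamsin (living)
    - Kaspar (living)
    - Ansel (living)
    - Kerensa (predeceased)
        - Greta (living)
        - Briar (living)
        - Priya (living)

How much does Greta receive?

Greta receives £110,000.

Gideon takes one-fifth of £1,375,000 = £275,000. The remaining £1,100,000 passes to the descendants.
The descendants' portion (£1,100,000) is divided at the children's generation into 4 shares of £275,000. Kaspar and Ansel each take £275,000. The 2 shares of the deceased (Hanna and Kerensa) are combined into a pool of £550,000.
That pool (£550,000) is divided at the grandchildren's generation equally among Isolde, Tamsin, Greta, Briar, and Priya: £110,000 each.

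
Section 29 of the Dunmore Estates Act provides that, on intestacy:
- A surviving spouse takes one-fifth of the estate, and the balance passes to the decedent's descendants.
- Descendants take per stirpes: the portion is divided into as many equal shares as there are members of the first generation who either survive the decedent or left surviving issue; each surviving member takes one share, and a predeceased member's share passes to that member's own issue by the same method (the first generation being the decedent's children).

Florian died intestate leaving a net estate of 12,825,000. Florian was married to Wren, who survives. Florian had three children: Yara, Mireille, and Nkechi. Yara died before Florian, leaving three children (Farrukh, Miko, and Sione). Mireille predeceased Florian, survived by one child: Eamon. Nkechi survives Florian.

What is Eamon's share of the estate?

Wren takes one-fifth of 12,825,000 = 2,565,000. The remaining 10,260,000 passes to the descendants.
The descendants' portion (10,260,000) is divided into 3 shares of 3,420,000: Nkechi takes 3,420,000; Yara's 3,420,000 share passes to Yara's issue; Mireille's 3,420,000 share passes to Mireille's issue.
Yara's share (3,420,000) is divided into 3 shares of 1,140,000: Farrukh, Miko, and Sione each take 1,140,000.
Mireille's share (3,420,000) passes entirely to Eamon.

Eamon receives 3,420,000.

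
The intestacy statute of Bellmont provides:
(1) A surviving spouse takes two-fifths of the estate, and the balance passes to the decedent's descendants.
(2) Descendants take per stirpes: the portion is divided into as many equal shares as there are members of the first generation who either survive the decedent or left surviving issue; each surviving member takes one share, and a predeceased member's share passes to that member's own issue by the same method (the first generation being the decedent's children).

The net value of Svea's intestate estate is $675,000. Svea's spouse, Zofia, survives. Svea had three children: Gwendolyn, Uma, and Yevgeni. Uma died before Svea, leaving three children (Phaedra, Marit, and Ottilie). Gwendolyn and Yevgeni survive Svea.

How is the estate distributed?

Zofia: $270,000; Gwendolyn: $135,000; Phaedra: $45,000; Marit: $45,000; Ottilie: $45,000; Yevgeni: $135,000

Zofia takes two-fifths of $675,000 = $270,000. The remaining $405,000 passes to the descendants.
The descendants' portion ($405,000) is divided into 3 shares of $135,000: Gwendolyn and Yevgeni each take $135,000; Uma's $135,000 share passes to Uma's issue.
Uma's share ($135,000) is divided into 3 shares of $45,000: Phaedra, Marit, and Ottilie each take $45,000.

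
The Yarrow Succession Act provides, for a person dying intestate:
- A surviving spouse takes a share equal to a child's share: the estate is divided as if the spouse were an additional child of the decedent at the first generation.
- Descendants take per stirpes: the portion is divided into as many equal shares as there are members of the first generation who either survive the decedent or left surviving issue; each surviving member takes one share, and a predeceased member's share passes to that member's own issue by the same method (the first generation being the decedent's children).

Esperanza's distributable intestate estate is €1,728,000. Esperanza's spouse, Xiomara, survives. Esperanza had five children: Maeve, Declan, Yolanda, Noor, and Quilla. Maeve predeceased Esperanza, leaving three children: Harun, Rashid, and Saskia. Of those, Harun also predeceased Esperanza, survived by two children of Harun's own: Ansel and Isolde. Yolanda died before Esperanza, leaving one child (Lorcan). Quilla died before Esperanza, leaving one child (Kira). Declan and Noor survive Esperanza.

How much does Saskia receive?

The spouse counts as an additional share at the children's level, so there are 6 primary shares of €288,000. Xiomara takes one such share (€288,000).
The children's combined portion (€1,440,000) is divided into 5 shares of €288,000: Declan and Noor each take €288,000; Maeve's €288,000 share passes to Maeve's issue; Yolanda's €288,000 share passes to Yolanda's issue; Quilla's €288,000 share passes to Quilla's issue.
Maeve's share (€288,000) is divided into 3 shares of €96,000: Rashid and Saskia each take €96,000; Harun's €96,000 share passes to Harun's issue.
Harun's share (€96,000) is divided into 2 shares of €48,000: Ansel and Isolde each take €48,000.
Yolanda's share (€288,000) passes entirely to Lorcan.
Quilla's share (€288,000) passes entirely to Kira.

Saskia receives €96,000.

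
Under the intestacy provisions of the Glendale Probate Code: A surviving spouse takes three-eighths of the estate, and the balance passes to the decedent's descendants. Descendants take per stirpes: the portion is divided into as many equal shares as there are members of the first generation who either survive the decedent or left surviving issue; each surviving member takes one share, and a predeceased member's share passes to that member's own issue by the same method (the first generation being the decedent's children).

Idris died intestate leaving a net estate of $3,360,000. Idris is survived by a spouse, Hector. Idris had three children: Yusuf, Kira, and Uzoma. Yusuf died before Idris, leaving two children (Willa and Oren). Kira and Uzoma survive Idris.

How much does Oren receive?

Hector takes three-eighths of $3,360,000 = $1,260,000. The remaining $2,100,000 passes to the descendants.
The descendants' portion ($2,100,000) is divided into 3 shares of $700,000: Kira and Uzoma each take $700,000; Yusuf's $700,000 share passes to Yusuf's issue.
Yusuf's share ($700,000) is divided into 2 shares of $350,000: Willa and Oren each take $350,000.

Oren receives $350,000.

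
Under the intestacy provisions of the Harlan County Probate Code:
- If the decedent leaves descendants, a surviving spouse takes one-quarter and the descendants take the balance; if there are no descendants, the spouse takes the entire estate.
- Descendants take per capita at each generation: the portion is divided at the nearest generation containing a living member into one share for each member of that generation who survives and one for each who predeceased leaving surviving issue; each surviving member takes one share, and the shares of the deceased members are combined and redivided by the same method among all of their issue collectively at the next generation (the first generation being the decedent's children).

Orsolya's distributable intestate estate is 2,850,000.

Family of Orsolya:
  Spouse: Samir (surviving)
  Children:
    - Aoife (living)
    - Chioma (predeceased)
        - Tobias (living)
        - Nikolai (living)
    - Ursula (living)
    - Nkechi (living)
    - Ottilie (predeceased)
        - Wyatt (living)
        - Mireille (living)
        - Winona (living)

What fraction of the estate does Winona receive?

Samir takes one-quarter of 2,850,000 = 712,500. The remaining 2,137,500 passes to the descendants.
The descendants' portion (2,137,500) is divided at the children's generation into 5 shares of 427,500. Aoife, Ursula, and Nkechi each take 427,500. The 2 shares of the deceased (Chioma and Ottilie) are combined into a pool of 855,000.
That pool (855,000) is divided at the grandchildren's generation equally among Tobias, Nikolai, Wyatt, Mireille, and Winona: 171,000 each.

Winona receives 3/50 of the estate.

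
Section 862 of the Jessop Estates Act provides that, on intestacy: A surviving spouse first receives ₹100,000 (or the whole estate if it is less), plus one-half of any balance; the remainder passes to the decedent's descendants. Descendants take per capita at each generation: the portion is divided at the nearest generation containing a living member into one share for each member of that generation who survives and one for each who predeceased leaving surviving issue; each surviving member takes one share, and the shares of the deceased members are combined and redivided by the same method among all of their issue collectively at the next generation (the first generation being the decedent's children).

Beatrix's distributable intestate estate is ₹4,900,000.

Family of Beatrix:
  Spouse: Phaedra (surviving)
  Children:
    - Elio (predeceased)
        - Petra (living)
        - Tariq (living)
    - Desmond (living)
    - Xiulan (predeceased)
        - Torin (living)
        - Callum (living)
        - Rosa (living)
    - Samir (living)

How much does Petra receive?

Phaedra first takes ₹100,000, leaving a balance of ₹4,800,000. Phaedra then takes one-half of the balance (₹2,400,000), for a total of ₹2,500,000. The remaining ₹2,400,000 passes to the descendants.
The descendants' portion (₹2,400,000) is divided at the children's generation into 4 shares of ₹600,000. Desmond and Samir each take ₹600,000. The 2 shares of the deceased (Elio and Xiulan) are combined into a pool of ₹1,200,000.
That pool (₹1,200,000) is divided at the grandchildren's generation equally among Petra, Tariq, Torin, Callum, and Rosa: ₹240,000 each.

Petra receives ₹240,000.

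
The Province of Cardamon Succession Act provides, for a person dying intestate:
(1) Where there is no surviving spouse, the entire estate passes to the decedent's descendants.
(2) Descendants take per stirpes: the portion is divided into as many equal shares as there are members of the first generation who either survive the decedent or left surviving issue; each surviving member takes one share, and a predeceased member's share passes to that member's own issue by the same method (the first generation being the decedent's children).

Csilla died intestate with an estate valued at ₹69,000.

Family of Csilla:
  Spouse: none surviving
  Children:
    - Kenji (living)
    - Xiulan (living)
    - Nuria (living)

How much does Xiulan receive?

The entire ₹69,000 passes to the descendants.
That amount (₹69,000) is divided into 3 shares of ₹23,000: Kenji, Xiulan, and Nuria each take ₹23,000.

Xiulan receives ₹23,000.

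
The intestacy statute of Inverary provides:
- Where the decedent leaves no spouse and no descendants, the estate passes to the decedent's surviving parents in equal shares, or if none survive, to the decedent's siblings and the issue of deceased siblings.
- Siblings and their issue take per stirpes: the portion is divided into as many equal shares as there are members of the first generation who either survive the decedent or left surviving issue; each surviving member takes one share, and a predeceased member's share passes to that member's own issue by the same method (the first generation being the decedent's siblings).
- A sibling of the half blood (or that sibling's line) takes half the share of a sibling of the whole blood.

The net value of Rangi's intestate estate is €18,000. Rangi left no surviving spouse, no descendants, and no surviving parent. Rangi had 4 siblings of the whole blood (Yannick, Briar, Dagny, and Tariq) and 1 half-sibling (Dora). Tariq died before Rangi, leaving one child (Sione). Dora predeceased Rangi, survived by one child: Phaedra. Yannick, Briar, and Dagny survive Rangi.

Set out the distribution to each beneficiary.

Yannick: €4,000; Briar: €4,000; Dagny: €4,000; Sione: €4,000; Phaedra: €2,000

The entire €18,000 passes to the siblings and their issue.
Counting each half-blood sibling's line as half a unit, there are 9/2 units in €18,000, so one unit is €4,000. Whole-blood lines (Yannick, Briar, Dagny, and Tariq) take €4,000 each; half-blood lines (Dora) take €2,000 each.
Tariq's share (€4,000) passes entirely to Sione.
Dora's share (€2,000) passes entirely to Phaedra.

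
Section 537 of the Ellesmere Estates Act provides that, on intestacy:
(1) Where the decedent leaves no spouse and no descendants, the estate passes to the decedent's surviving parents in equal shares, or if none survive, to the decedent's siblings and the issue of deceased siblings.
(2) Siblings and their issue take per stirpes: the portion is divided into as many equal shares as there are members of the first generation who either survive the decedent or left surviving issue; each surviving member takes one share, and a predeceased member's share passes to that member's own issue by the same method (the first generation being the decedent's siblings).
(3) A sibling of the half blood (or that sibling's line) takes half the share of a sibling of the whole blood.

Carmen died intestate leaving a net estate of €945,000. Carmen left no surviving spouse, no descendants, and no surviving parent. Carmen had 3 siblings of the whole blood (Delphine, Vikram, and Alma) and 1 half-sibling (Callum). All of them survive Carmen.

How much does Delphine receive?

Delphine receives €270,000.

The entire €945,000 passes to the siblings and their issue.
Counting each half-blood sibling's line as half a unit, there are 7/2 units in €945,000, so one unit is €270,000. Whole-blood lines (Delphine, Vikram, and Alma) take €270,000 each; half-blood lines (Callum) take €135,000 each.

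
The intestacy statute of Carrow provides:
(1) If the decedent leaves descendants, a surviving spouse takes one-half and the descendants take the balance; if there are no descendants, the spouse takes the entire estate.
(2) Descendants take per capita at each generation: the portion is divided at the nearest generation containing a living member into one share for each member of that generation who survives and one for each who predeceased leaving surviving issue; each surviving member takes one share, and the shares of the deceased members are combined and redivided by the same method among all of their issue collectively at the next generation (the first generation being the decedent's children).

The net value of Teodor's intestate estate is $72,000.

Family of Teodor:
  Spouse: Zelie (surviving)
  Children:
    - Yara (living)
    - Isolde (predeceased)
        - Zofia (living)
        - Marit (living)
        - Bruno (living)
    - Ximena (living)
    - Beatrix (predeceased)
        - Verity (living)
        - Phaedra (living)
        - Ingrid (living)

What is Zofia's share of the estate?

Zofia receives $3,000.

Zelie takes one-half of $72,000 = $36,000. The remaining $36,000 passes to the descendants.
The descendants' portion ($36,000) is divided at the children's generation into 4 shares of $9,000. Yara and Ximena each take $9,000. The 2 shares of the deceased (Isolde and Beatrix) are combined into a pool of $18,000.
That pool ($18,000) is divided at the grandchildren's generation equally among Zofia, Marit, Bruno, Verity, Phaedra, and Ingrid: $3,000 each.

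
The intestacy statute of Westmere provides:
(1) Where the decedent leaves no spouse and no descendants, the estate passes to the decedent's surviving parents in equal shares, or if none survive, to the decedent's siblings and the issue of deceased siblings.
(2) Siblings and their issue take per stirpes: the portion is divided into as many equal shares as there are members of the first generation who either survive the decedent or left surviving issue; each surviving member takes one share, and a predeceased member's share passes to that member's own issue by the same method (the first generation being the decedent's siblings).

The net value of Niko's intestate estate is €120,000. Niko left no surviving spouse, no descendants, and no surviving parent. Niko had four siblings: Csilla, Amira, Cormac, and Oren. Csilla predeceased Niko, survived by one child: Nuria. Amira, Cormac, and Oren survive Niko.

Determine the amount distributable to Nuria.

Nuria receives €30,000.

The entire €120,000 passes to the siblings and their issue.
That amount (€120,000) is divided into 4 shares of €30,000: Amira, Cormac, and Oren each take €30,000; Csilla's €30,000 share passes to Csilla's issue.
Csilla's share (€30,000) passes entirely to Nuria.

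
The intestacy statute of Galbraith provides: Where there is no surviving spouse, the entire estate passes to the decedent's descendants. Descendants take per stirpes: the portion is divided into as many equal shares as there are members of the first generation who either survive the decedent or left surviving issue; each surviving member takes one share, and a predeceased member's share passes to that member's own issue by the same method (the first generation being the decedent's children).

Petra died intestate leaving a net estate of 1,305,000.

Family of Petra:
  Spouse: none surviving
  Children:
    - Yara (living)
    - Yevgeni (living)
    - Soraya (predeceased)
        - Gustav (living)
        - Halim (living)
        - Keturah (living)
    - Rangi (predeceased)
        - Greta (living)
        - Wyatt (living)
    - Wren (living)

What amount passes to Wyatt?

Wyatt receives 130,500.

The entire 1,305,000 passes to the descendants.
That amount (1,305,000) is divided into 5 shares of 261,000: Yara, Yevgeni, and Wren each take 261,000; Soraya's 261,000 share passes to Soraya's issue; Rangi's 261,000 share passes to Rangi's issue.
Soraya's share (261,000) is divided into 3 shares of 87,000: Gustav, Halim, and Keturah each take 87,000.
Rangi's share (261,000) is divided into 2 shares of 130,500: Greta and Wyatt each take 130,500.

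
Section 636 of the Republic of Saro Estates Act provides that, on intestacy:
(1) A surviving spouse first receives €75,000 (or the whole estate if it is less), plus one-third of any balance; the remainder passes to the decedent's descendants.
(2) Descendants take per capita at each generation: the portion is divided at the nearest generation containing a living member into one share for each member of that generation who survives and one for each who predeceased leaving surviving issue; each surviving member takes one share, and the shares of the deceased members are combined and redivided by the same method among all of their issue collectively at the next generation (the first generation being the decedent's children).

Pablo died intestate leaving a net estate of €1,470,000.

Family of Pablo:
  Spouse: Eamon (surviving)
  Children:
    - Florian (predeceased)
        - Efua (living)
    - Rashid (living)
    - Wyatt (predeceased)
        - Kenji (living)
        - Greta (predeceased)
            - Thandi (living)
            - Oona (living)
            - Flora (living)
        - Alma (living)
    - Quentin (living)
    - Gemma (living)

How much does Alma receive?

Alma receives €93,000.

Eamon first takes €75,000, leaving a balance of €1,395,000. Eamon then takes one-third of the balance (€465,000), for a total of €540,000. The remaining €930,000 passes to the descendants.
The descendants' portion (€930,000) is divided at the children's generation into 5 shares of €186,000. Rashid, Quentin, and Gemma each take €186,000. The 2 shares of the deceased (Florian and Wyatt) are combined into a pool of €372,000.
That pool (€372,000) is divided at the grandchildren's generation into 4 shares of €93,000. Efua, Kenji, and Alma each take €93,000. The remaining share for the deceased Greta (€93,000) is carried to the next generation.
That pool (€93,000) is divided at the great-grandchildren's generation equally among Thandi, Oona, and Flora: €31,000 each.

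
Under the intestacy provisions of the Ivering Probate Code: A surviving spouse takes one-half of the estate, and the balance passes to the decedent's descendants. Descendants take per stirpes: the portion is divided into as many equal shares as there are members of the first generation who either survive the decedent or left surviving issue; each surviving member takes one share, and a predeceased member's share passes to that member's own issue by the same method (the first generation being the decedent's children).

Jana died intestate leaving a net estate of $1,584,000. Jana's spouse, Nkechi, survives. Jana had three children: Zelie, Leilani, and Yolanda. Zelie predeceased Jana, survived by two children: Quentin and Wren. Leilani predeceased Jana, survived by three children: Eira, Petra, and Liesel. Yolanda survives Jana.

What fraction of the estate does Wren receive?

Wren receives 1/12 of the estate.

Nkechi takes one-half of $1,584,000 = $792,000. The remaining $792,000 passes to the descendants.
The descendants' portion ($792,000) is divided into 3 shares of $264,000: Yolanda takes $264,000; Zelie's $264,000 share passes to Zelie's issue; Leilani's $264,000 share passes to Leilani's issue.
Zelie's share ($264,000) is divided into 2 shares of $132,000: Quentin and Wren each take $132,000.
Leilani's share ($264,000) is divided into 3 shares of $88,000: Eira, Petra, and Liesel each take $88,000.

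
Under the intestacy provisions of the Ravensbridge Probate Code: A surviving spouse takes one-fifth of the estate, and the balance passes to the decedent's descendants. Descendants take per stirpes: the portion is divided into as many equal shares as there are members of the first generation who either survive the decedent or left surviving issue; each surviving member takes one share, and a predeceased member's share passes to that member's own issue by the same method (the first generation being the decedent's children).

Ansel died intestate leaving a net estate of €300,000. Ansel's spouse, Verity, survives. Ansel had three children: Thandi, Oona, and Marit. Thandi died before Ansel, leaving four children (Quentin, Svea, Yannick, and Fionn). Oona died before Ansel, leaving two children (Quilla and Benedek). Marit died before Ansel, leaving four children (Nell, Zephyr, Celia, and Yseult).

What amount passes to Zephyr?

Verity takes one-fifth of €300,000 = €60,000. The remaining €240,000 passes to the descendants.
The descendants' portion (€240,000) is divided into 3 shares of €80,000: Thandi's €80,000 share passes to Thandi's issue; Oona's €80,000 share passes to Oona's issue; Marit's €80,000 share passes to Marit's issue.
Thandi's share (€80,000) is divided into 4 shares of €20,000: Quentin, Svea, Yannick, and Fionn each take €20,000.
Oona's share (€80,000) is divided into 2 shares of €40,000: Quilla and Benedek each take €40,000.
Marit's share (€80,000) is divided into 4 shares of €20,000: Nell, Zephyr, Celia, and Yseult each take €20,000.

Zephyr receives €20,000.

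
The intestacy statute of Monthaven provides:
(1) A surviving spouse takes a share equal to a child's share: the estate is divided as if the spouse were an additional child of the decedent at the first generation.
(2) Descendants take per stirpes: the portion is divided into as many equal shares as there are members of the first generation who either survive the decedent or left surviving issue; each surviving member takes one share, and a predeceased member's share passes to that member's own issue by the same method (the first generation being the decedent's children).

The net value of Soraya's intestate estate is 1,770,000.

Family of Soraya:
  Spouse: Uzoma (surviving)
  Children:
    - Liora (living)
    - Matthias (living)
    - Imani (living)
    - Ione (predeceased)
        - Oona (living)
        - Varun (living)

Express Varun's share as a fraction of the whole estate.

The spouse counts as an additional share at the children's level, so there are 5 primary shares of 354,000. Uzoma takes one such share (354,000).
The children's combined portion (1,416,000) is divided into 4 shares of 354,000: Liora, Matthias, and Imani each take 354,000; Ione's 354,000 share passes to Ione's issue.
Ione's share (354,000) is divided into 2 shares of 177,000: Oona and Varun each take 177,000.

Varun receives 1/10 of the estate.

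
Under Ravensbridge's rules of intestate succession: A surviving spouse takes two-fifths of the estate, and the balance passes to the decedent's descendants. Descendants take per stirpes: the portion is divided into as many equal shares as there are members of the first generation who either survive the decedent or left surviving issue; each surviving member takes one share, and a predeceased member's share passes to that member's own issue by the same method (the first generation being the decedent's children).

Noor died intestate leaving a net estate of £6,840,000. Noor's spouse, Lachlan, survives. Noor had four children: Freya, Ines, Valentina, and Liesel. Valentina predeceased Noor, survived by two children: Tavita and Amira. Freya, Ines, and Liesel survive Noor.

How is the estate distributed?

Lachlan: £2,736,000; Freya: £1,026,000; Ines: £1,026,000; Tavita: £513,000; Amira: £513,000; Liesel: £1,026,000

Lachlan takes two-fifths of £6,840,000 = £2,736,000. The remaining £4,104,000 passes to the descendants.
The descendants' portion (£4,104,000) is divided into 4 shares of £1,026,000: Freya, Ines, and Liesel each take £1,026,000; Valentina's £1,026,000 share passes to Valentina's issue.
Valentina's share (£1,026,000) is divided into 2 shares of £513,000: Tavita and Amira each take £513,000.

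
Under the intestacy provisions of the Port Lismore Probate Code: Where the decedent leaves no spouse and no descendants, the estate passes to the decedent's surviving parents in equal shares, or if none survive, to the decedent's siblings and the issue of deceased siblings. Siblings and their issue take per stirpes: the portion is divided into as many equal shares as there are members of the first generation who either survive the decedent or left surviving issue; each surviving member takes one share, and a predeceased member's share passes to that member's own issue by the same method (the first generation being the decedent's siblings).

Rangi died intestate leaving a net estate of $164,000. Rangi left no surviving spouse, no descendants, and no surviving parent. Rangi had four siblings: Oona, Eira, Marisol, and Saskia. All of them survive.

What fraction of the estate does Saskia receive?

The entire $164,000 passes to the siblings and their issue.
That amount ($164,000) is divided into 4 shares of $41,000: Oona, Eira, Marisol, and Saskia each take $41,000.

Saskia receives 1/4 of the estate.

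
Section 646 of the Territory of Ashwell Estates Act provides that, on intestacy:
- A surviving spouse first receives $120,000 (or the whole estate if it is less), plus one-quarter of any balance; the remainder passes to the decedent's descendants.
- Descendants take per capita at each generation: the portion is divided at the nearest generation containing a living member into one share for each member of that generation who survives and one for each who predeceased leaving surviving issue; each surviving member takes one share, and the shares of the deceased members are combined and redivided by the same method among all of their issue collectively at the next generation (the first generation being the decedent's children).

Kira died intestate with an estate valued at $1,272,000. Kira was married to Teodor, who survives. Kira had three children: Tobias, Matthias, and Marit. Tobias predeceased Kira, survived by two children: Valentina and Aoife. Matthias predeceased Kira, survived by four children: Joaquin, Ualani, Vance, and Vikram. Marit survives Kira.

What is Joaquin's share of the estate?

Teodor first takes $120,000, leaving a balance of $1,152,000. Teodor then takes one-quarter of the balance ($288,000), for a total of $408,000. The remaining $864,000 passes to the descendants.
The descendants' portion ($864,000) is divided at the children's generation into 3 shares of $288,000. Marit takes $288,000. The 2 shares of the deceased (Tobias and Matthias) are combined into a pool of $576,000.
That pool ($576,000) is divided at the grandchildren's generation equally among Valentina, Aoife, Joaquin, Ualani, Vance, and Vikram: $96,000 each.

Joaquin receives $96,000.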